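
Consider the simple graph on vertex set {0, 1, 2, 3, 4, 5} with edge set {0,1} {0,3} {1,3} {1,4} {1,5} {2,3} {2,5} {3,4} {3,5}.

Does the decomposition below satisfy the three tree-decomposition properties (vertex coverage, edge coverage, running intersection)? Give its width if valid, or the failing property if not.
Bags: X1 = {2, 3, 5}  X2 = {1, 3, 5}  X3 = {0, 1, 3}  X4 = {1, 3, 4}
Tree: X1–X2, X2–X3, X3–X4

Vertex coverage: the bags together contain {0, 1, 2, 3, 4, 5}, the full vertex set. Edge coverage: each edge of G has both endpoints in at least one bag. Running intersection: for every vertex, the bags containing it form a connected subtree. All three properties hold, so this is a valid tree decomposition of width max|bag| − 1 = 2, and hence tw(G) ≤ 2.

Yes; width 2.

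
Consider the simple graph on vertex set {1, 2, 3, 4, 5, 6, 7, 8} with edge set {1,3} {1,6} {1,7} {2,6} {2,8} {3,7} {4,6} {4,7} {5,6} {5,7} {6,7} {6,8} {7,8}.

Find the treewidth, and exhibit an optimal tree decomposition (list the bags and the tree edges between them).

Every bag has size at most 3, so the width is 3 − 1 = 2 and tw(G) ≤ 2. For the lower bound, the 3 vertices {1, 3, 7} are pairwise adjacent, and any tree decomposition puts a clique entirely inside one bag — forcing width ≥ 2. Hence tw(G) = 2 exactly.

Treewidth 2.
Bags: B1 = {6, 7, 8}  B2 = {4, 6, 7}  B3 = {5, 6, 7}  B4 = {1, 6, 7}  B5 = {1, 3, 7}  B6 = {2, 6, 8}
Tree: B1–B2, B2–B3, B1–B4, B4–B5, B1–B6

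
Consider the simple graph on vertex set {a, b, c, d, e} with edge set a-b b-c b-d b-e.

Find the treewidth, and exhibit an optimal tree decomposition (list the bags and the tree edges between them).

Treewidth 1.
One such decomposition:
Bags: B1 = {a, b}  B2 = {b, d}  B3 = {b, c}  B4 = {b, e}
Tree: B1–B2, B2–B3, B2–B4

Each bag holds 2 vertices, so the decomposition has width 1, which upper-bounds the treewidth. G has an edge, so its treewidth is at least 1. Therefore the treewidth is 1.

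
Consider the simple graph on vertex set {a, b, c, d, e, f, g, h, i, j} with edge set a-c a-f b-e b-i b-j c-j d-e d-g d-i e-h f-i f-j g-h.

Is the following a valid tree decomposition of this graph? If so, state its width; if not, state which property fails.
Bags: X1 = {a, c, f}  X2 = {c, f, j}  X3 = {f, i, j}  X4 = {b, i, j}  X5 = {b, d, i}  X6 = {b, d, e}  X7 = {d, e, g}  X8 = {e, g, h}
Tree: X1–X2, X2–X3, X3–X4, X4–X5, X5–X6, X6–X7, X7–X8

Vertex coverage: the bags together contain {a, b, c, d, e, f, g, h, i, j}, the full vertex set. Edge coverage: each edge of G has both endpoints in at least one bag. Running intersection: for every vertex, the bags containing it form a connected subtree. All three properties hold, so this is a valid tree decomposition of width max|bag| − 1 = 2, and hence tw(G) ≤ 2.

Yes; width 2.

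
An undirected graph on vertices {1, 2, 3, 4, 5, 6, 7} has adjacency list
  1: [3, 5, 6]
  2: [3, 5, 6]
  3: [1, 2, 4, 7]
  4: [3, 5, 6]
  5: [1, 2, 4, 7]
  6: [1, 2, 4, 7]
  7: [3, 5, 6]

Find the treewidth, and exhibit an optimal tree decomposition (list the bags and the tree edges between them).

Every bag has size at most 4, so the width is 4 − 1 = 3 and tw(G) ≤ 3. For the lower bound: the 4 vertex sets {4,6}, {2,5}, {3}, {1} are disjoint, each induces a connected subgraph, and every pair is joined by at least one edge of G. Contracting each set to a single vertex therefore yields K_{4} as a minor, and since treewidth is minor-monotone, tw(G) ≥ tw(K_{4}) = 3. The upper and lower bounds meet at 3, so that is the treewidth.

Treewidth 3.
One such decomposition:
Bags: B1 = {3, 4, 5, 6}  B2 = {2, 3, 5, 6}  B3 = {1, 3, 5, 6}  B4 = {3, 5, 6, 7}
Tree: B1–B2, B2–B3, B3–B4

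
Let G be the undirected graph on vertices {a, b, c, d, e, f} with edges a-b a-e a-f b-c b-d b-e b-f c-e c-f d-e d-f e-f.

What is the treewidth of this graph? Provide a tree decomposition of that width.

Treewidth 3.
Bags: B1 = {a, b, e, f}  B2 = {b, c, e, f}  B3 = {b, d, e, f}
Tree: B1–B2, B1–B3

Every bag has size at most 4, so the width is 4 − 1 = 3 and tw(G) ≤ 3. On the other hand G contains the 4-clique {b, d, e, f}. A clique must lie in a single bag of any decomposition, so no decomposition can have width below 3. Hence tw(G) = 3 exactly.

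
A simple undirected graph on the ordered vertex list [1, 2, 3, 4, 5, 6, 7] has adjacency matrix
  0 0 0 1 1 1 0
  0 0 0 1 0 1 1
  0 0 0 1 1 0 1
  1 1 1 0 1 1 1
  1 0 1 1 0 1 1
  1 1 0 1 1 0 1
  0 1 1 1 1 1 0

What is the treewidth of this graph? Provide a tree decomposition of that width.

Treewidth 3.
Bags: B1 = {1, 4, 5, 6}  B2 = {4, 5, 6, 7}  B3 = {3, 4, 5, 7}  B4 = {2, 4, 6, 7}
Tree: B1–B2, B2–B3, B2–B4

Every bag has size at most 4, so the width is 4 − 1 = 3 and tw(G) ≤ 3. Conversely, {2, 4, 6, 7} is a clique of size 4, and the vertices of any clique must share a bag in every tree decomposition; so some bag has ≥ 4 vertices and tw(G) ≥ 3. Hence tw(G) = 3 exactly.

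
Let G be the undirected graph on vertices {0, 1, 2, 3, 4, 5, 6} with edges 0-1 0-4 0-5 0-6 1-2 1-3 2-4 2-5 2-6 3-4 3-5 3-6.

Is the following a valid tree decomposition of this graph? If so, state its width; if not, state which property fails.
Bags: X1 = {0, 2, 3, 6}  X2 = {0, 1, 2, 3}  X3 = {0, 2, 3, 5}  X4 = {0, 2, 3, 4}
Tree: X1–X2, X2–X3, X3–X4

Every vertex of G appears in some bag (union = {0, 1, 2, 3, 4, 5, 6}); every edge is covered by a bag; and for each vertex v the set of bags containing v is connected in the bag tree. The decomposition is therefore valid. The largest bag has 4 vertices, so the width is 3.

Yes; width 3.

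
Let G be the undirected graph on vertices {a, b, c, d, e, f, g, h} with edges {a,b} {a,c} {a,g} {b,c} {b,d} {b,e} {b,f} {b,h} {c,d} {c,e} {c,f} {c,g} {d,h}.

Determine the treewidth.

2

A width-2 tree decomposition is:
Bags: B1 = {b, c, f}  B2 = {a, b, c}  B3 = {b, c, e}  B4 = {b, c, d}  B5 = {b, d, h}  B6 = {a, c, g}
Tree: B1–B2, B2–B3, B3–B4, B4–B5, B2–B6
Each bag holds 3 vertices, so the decomposition has width 2, which upper-bounds the treewidth. For the lower bound, the 3 vertices {a, c, g} are pairwise adjacent, and any tree decomposition puts a clique entirely inside one bag — forcing width ≥ 2. Therefore the treewidth is 2.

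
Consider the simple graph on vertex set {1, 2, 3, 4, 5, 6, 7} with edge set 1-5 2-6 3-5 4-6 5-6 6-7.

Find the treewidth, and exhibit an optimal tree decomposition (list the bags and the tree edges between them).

Treewidth 1.
One optimal decomposition is:
Bags: B1 = {5, 6}  B2 = {6, 7}  B3 = {4, 6}  B4 = {2, 6}  B5 = {1, 5}  B6 = {3, 5}
Tree: B1–B2, B1–B3, B2–B4, B1–B5, B5–B6

Every bag has size at most 2, so the width is 2 − 1 = 1 and tw(G) ≤ 1. G has an edge, so its treewidth is at least 1. Therefore the treewidth is 1.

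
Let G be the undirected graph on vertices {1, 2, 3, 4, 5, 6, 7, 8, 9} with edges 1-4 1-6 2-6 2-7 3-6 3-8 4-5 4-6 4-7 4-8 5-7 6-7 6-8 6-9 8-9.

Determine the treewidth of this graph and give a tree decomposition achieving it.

Treewidth 2.
Bags: B1 = {1, 4, 6}  B2 = {4, 6, 7}  B3 = {4, 6, 8}  B4 = {3, 6, 8}  B5 = {2, 6, 7}  B6 = {4, 5, 7}  B7 = {6, 8, 9}
Tree: B1–B2, B1–B3, B3–B4, B2–B5, B2–B6, B3–B7

Each bag holds 3 vertices, so the decomposition has width 2, which upper-bounds the treewidth. Conversely, {4, 5, 7} is a clique of size 3, and the vertices of any clique must share a bag in every tree decomposition; so some bag has ≥ 3 vertices and tw(G) ≥ 2. Hence tw(G) = 2 exactly.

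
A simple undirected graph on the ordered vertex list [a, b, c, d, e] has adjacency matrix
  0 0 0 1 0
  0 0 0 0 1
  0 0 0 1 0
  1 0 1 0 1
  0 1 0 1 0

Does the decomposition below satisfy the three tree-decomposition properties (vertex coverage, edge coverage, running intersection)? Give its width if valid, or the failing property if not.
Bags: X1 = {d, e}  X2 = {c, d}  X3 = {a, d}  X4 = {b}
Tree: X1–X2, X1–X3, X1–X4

A tree decomposition must satisfy three properties: every vertex lies in some bag; for every edge, both endpoints lie together in some bag; and for every vertex, the bags containing it form a connected subtree. Here edge (e,b) lies in no bag, so the decomposition is invalid.

No — edge (e,b) lies in no bag.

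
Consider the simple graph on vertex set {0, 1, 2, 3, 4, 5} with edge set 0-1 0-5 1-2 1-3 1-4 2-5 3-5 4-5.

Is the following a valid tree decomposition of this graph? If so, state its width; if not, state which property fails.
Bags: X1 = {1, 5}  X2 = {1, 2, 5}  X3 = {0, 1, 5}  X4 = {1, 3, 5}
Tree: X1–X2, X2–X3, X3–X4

A tree decomposition must satisfy three properties: every vertex lies in some bag; for every edge, both endpoints lie together in some bag; and for every vertex, the bags containing it form a connected subtree. Here vertex 4 appears in no bag, so the decomposition is invalid.

No — vertex 4 appears in no bag.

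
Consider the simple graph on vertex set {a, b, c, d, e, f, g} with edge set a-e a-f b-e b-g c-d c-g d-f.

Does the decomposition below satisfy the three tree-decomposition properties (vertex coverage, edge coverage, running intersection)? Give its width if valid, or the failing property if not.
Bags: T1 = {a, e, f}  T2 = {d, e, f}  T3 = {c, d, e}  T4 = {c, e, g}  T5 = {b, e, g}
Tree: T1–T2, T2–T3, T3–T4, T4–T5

Yes; width 2.

Every vertex of G appears in some bag (union = {a, b, c, d, e, f, g}); every edge is covered by a bag; and for each vertex v the set of bags containing v is connected in the bag tree. The decomposition is therefore valid. The largest bag has 3 vertices, so the width is 2.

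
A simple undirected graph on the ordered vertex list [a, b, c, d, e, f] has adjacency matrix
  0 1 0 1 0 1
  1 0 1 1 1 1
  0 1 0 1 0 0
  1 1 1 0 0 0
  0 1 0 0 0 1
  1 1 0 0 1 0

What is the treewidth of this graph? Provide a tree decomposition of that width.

Each bag holds 3 vertices, so the decomposition has width 2, which upper-bounds the treewidth. On the other hand G contains the 3-clique {b, c, d}. A clique must lie in a single bag of any decomposition, so no decomposition can have width below 2. Combining the bounds, tw(G) = 2.

Treewidth 2.
One optimal decomposition is:
Bags: B1 = {a, b, f}  B2 = {b, e, f}  B3 = {a, b, d}  B4 = {b, c, d}
Tree: B1–B2, B1–B3, B3–B4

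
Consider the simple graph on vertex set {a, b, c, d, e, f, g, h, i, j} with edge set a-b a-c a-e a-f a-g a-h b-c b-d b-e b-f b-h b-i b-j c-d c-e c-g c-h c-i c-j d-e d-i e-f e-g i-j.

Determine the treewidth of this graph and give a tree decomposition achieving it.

The largest bag has 4 vertices, giving width 3; this decomposition certifies tw(G) ≤ 3. For the lower bound, the 4 vertices {a, c, e, g} are pairwise adjacent, and any tree decomposition puts a clique entirely inside one bag — forcing width ≥ 3. Therefore the treewidth is 3.

Treewidth 3.
One such decomposition:
Bags: B1 = {a, b, e, f}  B2 = {a, b, c, e}  B3 = {b, c, d, e}  B4 = {b, c, d, i}  B5 = {b, c, i, j}  B6 = {a, c, e, g}  B7 = {a, b, c, h}
Tree: B1–B2, B2–B3, B3–B4, B4–B5, B2–B6, B2–B7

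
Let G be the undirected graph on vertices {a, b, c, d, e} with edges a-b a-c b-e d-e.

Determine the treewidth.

A width-1 tree decomposition is:
Bags: B1 = {d, e}  B2 = {b, e}  B3 = {a, b}  B4 = {a, c}
Tree: B1–B2, B2–B3, B3–B4
The largest bag has 2 vertices, giving width 1; this decomposition certifies tw(G) ≤ 1. Since G has at least one edge (e.g. d–e), it is not an edgeless graph, so tw(G) ≥ 1. Combining the bounds, tw(G) = 1.

1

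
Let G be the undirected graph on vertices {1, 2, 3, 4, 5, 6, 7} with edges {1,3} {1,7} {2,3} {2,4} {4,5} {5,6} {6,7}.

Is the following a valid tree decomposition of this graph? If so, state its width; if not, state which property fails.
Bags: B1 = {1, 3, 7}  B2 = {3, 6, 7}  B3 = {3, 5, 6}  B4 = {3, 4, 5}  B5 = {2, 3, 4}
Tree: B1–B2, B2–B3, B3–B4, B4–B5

Vertex coverage: the bags together contain {1, 2, 3, 4, 5, 6, 7}, the full vertex set. Edge coverage: each edge of G has both endpoints in at least one bag. Running intersection: for every vertex, the bags containing it form a connected subtree. All three properties hold, so this is a valid tree decomposition of width max|bag| − 1 = 2, and hence tw(G) ≤ 2.

Yes; width 2.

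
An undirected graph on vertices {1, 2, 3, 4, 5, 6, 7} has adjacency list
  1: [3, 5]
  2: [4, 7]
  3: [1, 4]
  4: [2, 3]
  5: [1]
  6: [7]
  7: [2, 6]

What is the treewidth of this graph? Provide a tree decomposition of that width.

The largest bag has 2 vertices, giving width 1; this decomposition certifies tw(G) ≤ 1. G has an edge, so its treewidth is at least 1. Therefore the treewidth is 1.

Treewidth 1.
Bags: B1 = {1, 5}  B2 = {1, 3}  B3 = {3, 4}  B4 = {2, 4}  B5 = {2, 7}  B6 = {6, 7}
Tree: B1–B2, B2–B3, B3–B4, B4–B5, B5–B6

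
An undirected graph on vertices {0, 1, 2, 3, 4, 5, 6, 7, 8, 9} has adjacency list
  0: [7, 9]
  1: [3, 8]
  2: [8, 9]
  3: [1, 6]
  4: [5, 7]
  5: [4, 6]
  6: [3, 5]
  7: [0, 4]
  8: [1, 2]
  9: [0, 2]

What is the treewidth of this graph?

2

A width-2 tree decomposition is:
Bags: B1 = {1, 2, 8}  B2 = {1, 2, 9}  B3 = {0, 1, 9}  B4 = {0, 1, 7}  B5 = {1, 4, 7}  B6 = {1, 4, 5}  B7 = {1, 5, 6}  B8 = {1, 3, 6}
Tree: B1–B2, B2–B3, B3–B4, B4–B5, B5–B6, B6–B7, B7–B8
Every bag has size at most 3, so the width is 3 − 1 = 2 and tw(G) ≤ 2. For the lower bound, G contains the cycle 1–8–2–9–0–7–4–5–6–3–1, so G is not a forest; only forests have treewidth ≤ 1, hence tw(G) ≥ 2. Therefore the treewidth is 2.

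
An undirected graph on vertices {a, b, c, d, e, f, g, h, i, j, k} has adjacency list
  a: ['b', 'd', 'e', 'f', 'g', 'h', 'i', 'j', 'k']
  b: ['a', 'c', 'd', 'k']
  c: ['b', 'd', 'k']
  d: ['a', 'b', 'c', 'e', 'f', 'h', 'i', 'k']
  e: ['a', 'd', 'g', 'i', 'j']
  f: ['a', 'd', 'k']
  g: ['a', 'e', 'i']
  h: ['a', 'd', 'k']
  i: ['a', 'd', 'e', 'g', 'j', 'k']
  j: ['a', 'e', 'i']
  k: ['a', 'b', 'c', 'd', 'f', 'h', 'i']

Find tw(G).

A width-3 tree decomposition is:
Bags: B1 = {a, d, i, k}  B2 = {a, d, e, i}  B3 = {a, d, f, k}  B4 = {a, e, i, j}  B5 = {a, e, g, i}  B6 = {a, b, d, k}  B7 = {a, d, h, k}  B8 = {b, c, d, k}
Tree: B1–B2, B1–B3, B2–B4, B4–B5, B1–B6, B3–B7, B6–B8
The largest bag has 4 vertices, giving width 3; this decomposition certifies tw(G) ≤ 3. Conversely, {b, c, d, k} is a clique of size 4, and the vertices of any clique must share a bag in every tree decomposition; so some bag has ≥ 4 vertices and tw(G) ≥ 3. Hence tw(G) = 3 exactly.

3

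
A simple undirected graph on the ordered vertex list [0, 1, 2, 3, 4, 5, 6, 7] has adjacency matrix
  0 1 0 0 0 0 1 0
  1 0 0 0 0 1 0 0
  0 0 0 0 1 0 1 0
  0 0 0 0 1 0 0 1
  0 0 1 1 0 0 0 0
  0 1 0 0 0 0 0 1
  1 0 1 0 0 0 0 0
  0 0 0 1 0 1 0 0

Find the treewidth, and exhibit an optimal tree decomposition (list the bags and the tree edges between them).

The largest bag has 3 vertices, giving width 2; this decomposition certifies tw(G) ≤ 2. The edges 4–2–6–0–1–5–7–3–4 form a cycle, so G is not a tree and its treewidth is at least 2. The upper and lower bounds meet at 2, so that is the treewidth.

Treewidth 2.
Bags: B1 = {2, 4, 6}  B2 = {0, 4, 6}  B3 = {0, 1, 4}  B4 = {1, 4, 5}  B5 = {4, 5, 7}  B6 = {3, 4, 7}
Tree: B1–B2, B2–B3, B3–B4, B4–B5, B5–B6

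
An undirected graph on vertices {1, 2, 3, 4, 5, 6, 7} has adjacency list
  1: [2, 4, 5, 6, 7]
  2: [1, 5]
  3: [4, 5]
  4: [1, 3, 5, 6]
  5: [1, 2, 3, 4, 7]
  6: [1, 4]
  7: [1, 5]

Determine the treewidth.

A width-2 tree decomposition is:
Bags: B1 = {1, 4, 5}  B2 = {1, 2, 5}  B3 = {1, 4, 6}  B4 = {1, 5, 7}  B5 = {3, 4, 5}
Tree: B1–B2, B1–B3, B1–B4, B1–B5
Every bag has size at most 3, so the width is 3 − 1 = 2 and tw(G) ≤ 2. For the lower bound, the 3 vertices {1, 2, 5} are pairwise adjacent, and any tree decomposition puts a clique entirely inside one bag — forcing width ≥ 2. Hence tw(G) = 2 exactly.

2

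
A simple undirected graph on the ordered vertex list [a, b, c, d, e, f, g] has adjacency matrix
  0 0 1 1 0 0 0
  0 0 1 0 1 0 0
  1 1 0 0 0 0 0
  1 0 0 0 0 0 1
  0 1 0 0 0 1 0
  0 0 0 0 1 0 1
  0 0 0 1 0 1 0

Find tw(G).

2

A width-2 tree decomposition is:
Bags: B1 = {b, c, e}  B2 = {a, c, e}  B3 = {a, d, e}  B4 = {d, e, g}  B5 = {e, f, g}
Tree: B1–B2, B2–B3, B3–B4, B4–B5
Each bag holds 3 vertices, so the decomposition has width 2, which upper-bounds the treewidth. Since e–b–c–a–d–g–f–e is a cycle in G, G is not acyclic. Forests are exactly the graphs of treewidth ≤ 1, so tw(G) ≥ 2. Therefore the treewidth is 2.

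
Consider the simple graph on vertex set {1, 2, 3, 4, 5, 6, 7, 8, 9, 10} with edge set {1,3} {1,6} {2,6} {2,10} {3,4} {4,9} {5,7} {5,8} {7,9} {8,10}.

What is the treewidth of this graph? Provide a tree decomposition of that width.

Each bag holds 3 vertices, so the decomposition has width 2, which upper-bounds the treewidth. Since 8–5–7–9–4–3–1–6–2–10–8 is a cycle in G, G is not acyclic. Forests are exactly the graphs of treewidth ≤ 1, so tw(G) ≥ 2. Therefore the treewidth is 2.

Treewidth 2.
Bags: B1 = {5, 7, 8}  B2 = {7, 8, 9}  B3 = {4, 8, 9}  B4 = {3, 4, 8}  B5 = {1, 3, 8}  B6 = {1, 6, 8}  B7 = {2, 6, 8}  B8 = {2, 8, 10}
Tree: B1–B2, B2–B3, B3–B4, B4–B5, B5–B6, B6–B7, B7–B8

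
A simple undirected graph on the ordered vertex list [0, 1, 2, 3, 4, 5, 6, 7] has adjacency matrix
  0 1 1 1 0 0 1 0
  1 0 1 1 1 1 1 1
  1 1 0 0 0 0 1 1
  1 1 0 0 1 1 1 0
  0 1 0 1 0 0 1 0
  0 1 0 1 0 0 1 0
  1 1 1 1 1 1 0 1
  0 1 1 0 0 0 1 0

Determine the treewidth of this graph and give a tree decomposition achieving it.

Treewidth 3.
Bags: B1 = {0, 1, 2, 6}  B2 = {0, 1, 3, 6}  B3 = {1, 2, 6, 7}  B4 = {1, 3, 4, 6}  B5 = {1, 3, 5, 6}
Tree: B1–B2, B1–B3, B2–B4, B2–B5

The largest bag has 4 vertices, giving width 3; this decomposition certifies tw(G) ≤ 3. Conversely, {0, 1, 2, 6} is a clique of size 4, and the vertices of any clique must share a bag in every tree decomposition; so some bag has ≥ 4 vertices and tw(G) ≥ 3. Hence tw(G) = 3 exactly.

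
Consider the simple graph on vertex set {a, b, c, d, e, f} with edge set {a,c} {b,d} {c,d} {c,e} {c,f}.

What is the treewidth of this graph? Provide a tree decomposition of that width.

The largest bag has 2 vertices, giving width 1; this decomposition certifies tw(G) ≤ 1. Since G has at least one edge (e.g. c–e), it is not an edgeless graph, so tw(G) ≥ 1. The upper and lower bounds meet at 1, so that is the treewidth.

Treewidth 1.
One optimal decomposition is:
Bags: B1 = {c, e}  B2 = {c, f}  B3 = {c, d}  B4 = {b, d}  B5 = {a, c}
Tree: B1–B2, B2–B3, B3–B4, B1–B5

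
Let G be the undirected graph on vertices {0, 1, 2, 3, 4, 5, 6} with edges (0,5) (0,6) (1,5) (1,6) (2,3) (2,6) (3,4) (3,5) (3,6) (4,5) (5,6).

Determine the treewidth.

A width-2 tree decomposition is:
Bags: B1 = {3, 5, 6}  B2 = {0, 5, 6}  B3 = {1, 5, 6}  B4 = {3, 4, 5}  B5 = {2, 3, 6}
Tree: B1–B2, B1–B3, B1–B4, B1–B5
The largest bag has 3 vertices, giving width 2; this decomposition certifies tw(G) ≤ 2. On the other hand G contains the 3-clique {2, 3, 6}. A clique must lie in a single bag of any decomposition, so no decomposition can have width below 2. Hence tw(G) = 2 exactly.

2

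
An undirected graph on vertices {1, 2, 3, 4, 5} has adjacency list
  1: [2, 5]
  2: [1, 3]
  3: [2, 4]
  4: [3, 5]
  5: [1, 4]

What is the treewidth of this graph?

A width-2 tree decomposition is:
Bags: B1 = {3, 4, 5}  B2 = {1, 3, 5}  B3 = {1, 2, 3}
Tree: B1–B2, B2–B3
The largest bag has 3 vertices, giving width 2; this decomposition certifies tw(G) ≤ 2. Since 3–4–5–1–2–3 is a cycle in G, G is not acyclic. Forests are exactly the graphs of treewidth ≤ 1, so tw(G) ≥ 2. Therefore the treewidth is 2.

2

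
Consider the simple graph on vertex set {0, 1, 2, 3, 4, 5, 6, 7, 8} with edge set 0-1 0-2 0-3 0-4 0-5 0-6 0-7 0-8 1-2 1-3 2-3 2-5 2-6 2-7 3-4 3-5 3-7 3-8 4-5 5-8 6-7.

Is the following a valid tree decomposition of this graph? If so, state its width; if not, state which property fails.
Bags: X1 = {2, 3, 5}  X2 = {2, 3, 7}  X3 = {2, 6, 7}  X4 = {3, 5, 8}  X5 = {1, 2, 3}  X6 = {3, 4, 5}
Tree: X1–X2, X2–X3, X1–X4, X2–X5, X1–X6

No — vertex 0 appears in no bag.

A tree decomposition must satisfy three properties: every vertex lies in some bag; for every edge, both endpoints lie together in some bag; and for every vertex, the bags containing it form a connected subtree. Here vertex 0 appears in no bag, so the decomposition is invalid.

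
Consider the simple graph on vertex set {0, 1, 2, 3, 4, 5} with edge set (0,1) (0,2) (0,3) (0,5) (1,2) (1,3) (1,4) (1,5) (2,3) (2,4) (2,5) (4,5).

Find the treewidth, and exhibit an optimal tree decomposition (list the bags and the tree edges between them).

Treewidth 3.
One such decomposition:
Bags: B1 = {0, 1, 2, 3}  B2 = {0, 1, 2, 5}  B3 = {1, 2, 4, 5}
Tree: B1–B2, B2–B3

Every bag has size at most 4, so the width is 4 − 1 = 3 and tw(G) ≤ 3. Conversely, {0, 1, 2, 3} is a clique of size 4, and the vertices of any clique must share a bag in every tree decomposition; so some bag has ≥ 4 vertices and tw(G) ≥ 3. The upper and lower bounds meet at 3, so that is the treewidth.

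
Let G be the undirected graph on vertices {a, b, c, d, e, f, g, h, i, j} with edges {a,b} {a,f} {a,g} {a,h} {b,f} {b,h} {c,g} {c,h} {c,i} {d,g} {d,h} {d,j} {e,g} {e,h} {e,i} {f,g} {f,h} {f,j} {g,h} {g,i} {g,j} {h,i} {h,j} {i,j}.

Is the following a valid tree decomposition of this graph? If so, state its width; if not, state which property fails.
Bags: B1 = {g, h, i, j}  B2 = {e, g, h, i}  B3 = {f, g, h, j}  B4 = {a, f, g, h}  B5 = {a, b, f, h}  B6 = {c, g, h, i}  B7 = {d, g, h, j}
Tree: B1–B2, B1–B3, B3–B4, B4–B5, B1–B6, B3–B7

Yes; width 3.

Vertex coverage: the bags together contain {a, b, c, d, e, f, g, h, i, j}, the full vertex set. Edge coverage: each edge of G has both endpoints in at least one bag. Running intersection: for every vertex, the bags containing it form a connected subtree. All three properties hold, so this is a valid tree decomposition of width max|bag| − 1 = 3, and hence tw(G) ≤ 3.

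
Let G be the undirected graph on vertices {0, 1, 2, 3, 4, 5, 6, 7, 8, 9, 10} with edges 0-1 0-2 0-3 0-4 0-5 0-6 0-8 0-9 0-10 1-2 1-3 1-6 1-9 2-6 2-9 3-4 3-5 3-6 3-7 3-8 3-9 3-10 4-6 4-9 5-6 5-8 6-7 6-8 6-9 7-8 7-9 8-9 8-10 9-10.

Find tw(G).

4

A width-4 tree decomposition is:
Bags: B1 = {0, 3, 6, 8, 9}  B2 = {0, 1, 3, 6, 9}  B3 = {0, 3, 8, 9, 10}  B4 = {0, 1, 2, 6, 9}  B5 = {0, 3, 4, 6, 9}  B6 = {0, 3, 5, 6, 8}  B7 = {3, 6, 7, 8, 9}
Tree: B1–B2, B1–B3, B2–B4, B2–B5, B1–B6, B1–B7
Each bag holds 5 vertices, so the decomposition has width 4, which upper-bounds the treewidth. Conversely, {0, 1, 2, 6, 9} is a clique of size 5, and the vertices of any clique must share a bag in every tree decomposition; so some bag has ≥ 5 vertices and tw(G) ≥ 4. Combining the bounds, tw(G) = 4.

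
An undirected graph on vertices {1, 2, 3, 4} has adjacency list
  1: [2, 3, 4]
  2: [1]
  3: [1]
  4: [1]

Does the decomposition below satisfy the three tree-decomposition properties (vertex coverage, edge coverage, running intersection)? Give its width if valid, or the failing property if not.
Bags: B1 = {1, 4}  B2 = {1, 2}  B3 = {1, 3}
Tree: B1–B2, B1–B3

Vertex coverage: the bags together contain {1, 2, 3, 4}, the full vertex set. Edge coverage: each edge of G has both endpoints in at least one bag. Running intersection: for every vertex, the bags containing it form a connected subtree. All three properties hold, so this is a valid tree decomposition of width max|bag| − 1 = 1, and hence tw(G) ≤ 1.

Yes; width 1.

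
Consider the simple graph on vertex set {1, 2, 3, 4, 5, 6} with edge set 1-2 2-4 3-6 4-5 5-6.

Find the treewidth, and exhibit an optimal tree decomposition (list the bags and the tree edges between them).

Treewidth 1.
Bags: B1 = {3, 6}  B2 = {5, 6}  B3 = {4, 5}  B4 = {2, 4}  B5 = {1, 2}
Tree: B1–B2, B2–B3, B3–B4, B4–B5

Each bag holds 2 vertices, so the decomposition has width 1, which upper-bounds the treewidth. Any graph with an edge has treewidth ≥ 1, and G has the edge 3–6. Therefore the treewidth is 1.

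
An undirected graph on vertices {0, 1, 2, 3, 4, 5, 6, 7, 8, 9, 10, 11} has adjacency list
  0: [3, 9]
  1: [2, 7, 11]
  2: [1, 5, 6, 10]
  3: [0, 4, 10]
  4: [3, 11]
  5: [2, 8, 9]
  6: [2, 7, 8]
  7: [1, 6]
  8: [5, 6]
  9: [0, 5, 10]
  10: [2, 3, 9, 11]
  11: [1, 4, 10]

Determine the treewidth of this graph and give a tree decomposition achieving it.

Treewidth 3.
One such decomposition:
Bags: B1 = {1, 6, 7, 8}  B2 = {1, 2, 6, 8}  B3 = {1, 2, 5, 8}  B4 = {1, 2, 5, 11}  B5 = {2, 5, 10, 11}  B6 = {5, 9, 10, 11}  B7 = {4, 9, 10, 11}  B8 = {3, 4, 9, 10}  B9 = {0, 3, 4, 9}
Tree: B1–B2, B2–B3, B3–B4, B4–B5, B5–B6, B6–B7, B7–B8, B8–B9

The largest bag has 4 vertices, giving width 3; this decomposition certifies tw(G) ≤ 3. For the lower bound: the 4 vertex sets {6,7,8}, {1}, {2}, {5,9,10,11} are disjoint, each induces a connected subgraph, and every pair is joined by at least one edge of G. Contracting each set to a single vertex therefore yields K_{4} as a minor, and since treewidth is minor-monotone, tw(G) ≥ tw(K_{4}) = 3. Combining the bounds, tw(G) = 3.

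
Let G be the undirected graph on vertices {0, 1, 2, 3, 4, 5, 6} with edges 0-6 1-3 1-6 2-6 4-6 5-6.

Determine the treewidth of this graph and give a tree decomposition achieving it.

Treewidth 1.
Bags: B1 = {5, 6}  B2 = {1, 6}  B3 = {1, 3}  B4 = {2, 6}  B5 = {0, 6}  B6 = {4, 6}
Tree: B1–B2, B2–B3, B2–B4, B4–B5, B4–B6

Every bag has size at most 2, so the width is 2 − 1 = 1 and tw(G) ≤ 1. G has an edge, so its treewidth is at least 1. Hence tw(G) = 1 exactly.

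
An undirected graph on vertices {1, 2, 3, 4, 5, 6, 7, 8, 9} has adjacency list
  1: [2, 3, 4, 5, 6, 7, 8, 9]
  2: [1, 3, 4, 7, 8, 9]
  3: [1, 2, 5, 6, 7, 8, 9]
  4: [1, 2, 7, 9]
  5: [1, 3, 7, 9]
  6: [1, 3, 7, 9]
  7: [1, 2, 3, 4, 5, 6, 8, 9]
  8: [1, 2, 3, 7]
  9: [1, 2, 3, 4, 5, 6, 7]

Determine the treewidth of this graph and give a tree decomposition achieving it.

Each bag holds 5 vertices, so the decomposition has width 4, which upper-bounds the treewidth. For the lower bound, the 5 vertices {1, 2, 3, 7, 8} are pairwise adjacent, and any tree decomposition puts a clique entirely inside one bag — forcing width ≥ 4. Therefore the treewidth is 4.

Treewidth 4.
Bags: B1 = {1, 3, 6, 7, 9}  B2 = {1, 2, 3, 7, 9}  B3 = {1, 2, 3, 7, 8}  B4 = {1, 3, 5, 7, 9}  B5 = {1, 2, 4, 7, 9}
Tree: B1–B2, B2–B3, B2–B4, B2–B5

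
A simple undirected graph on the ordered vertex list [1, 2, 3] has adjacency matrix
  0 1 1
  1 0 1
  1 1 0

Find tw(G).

A width-2 tree decomposition is:
Bags: B1 = {1, 2, 3}
Tree: (single bag)
A single bag containing all 3 vertices is trivially a valid decomposition of width 2. For the lower bound, the 3 vertices {1, 2, 3} are pairwise adjacent, and any tree decomposition puts a clique entirely inside one bag — forcing width ≥ 2. Hence tw(G) = 2 exactly.

2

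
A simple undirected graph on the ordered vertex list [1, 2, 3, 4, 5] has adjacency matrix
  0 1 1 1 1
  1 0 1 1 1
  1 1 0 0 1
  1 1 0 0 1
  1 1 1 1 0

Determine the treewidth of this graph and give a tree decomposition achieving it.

Every bag has size at most 4, so the width is 4 − 1 = 3 and tw(G) ≤ 3. Conversely, {1, 2, 3, 5} is a clique of size 4, and the vertices of any clique must share a bag in every tree decomposition; so some bag has ≥ 4 vertices and tw(G) ≥ 3. Hence tw(G) = 3 exactly.

Treewidth 3.
One optimal decomposition is:
Bags: B1 = {1, 2, 3, 5}  B2 = {1, 2, 4, 5}
Tree: B1–B2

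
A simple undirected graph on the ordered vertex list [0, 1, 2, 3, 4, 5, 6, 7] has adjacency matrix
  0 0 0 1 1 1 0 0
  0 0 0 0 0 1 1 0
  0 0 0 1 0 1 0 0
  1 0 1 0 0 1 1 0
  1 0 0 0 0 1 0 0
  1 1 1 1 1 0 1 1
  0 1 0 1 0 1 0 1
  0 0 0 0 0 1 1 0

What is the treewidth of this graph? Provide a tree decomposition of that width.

Treewidth 2.
One optimal decomposition is:
Bags: B1 = {0, 3, 5}  B2 = {2, 3, 5}  B3 = {3, 5, 6}  B4 = {1, 5, 6}  B5 = {5, 6, 7}  B6 = {0, 4, 5}
Tree: B1–B2, B2–B3, B3–B4, B3–B5, B1–B6

The largest bag has 3 vertices, giving width 2; this decomposition certifies tw(G) ≤ 2. On the other hand G contains the 3-clique {1, 5, 6}. A clique must lie in a single bag of any decomposition, so no decomposition can have width below 2. Hence tw(G) = 2 exactly.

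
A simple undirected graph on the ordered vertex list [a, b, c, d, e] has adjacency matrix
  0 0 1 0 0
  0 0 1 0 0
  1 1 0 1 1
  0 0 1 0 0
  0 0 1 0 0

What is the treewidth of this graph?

1

A width-1 tree decomposition is:
Bags: B1 = {c, e}  B2 = {c, d}  B3 = {b, c}  B4 = {a, c}
Tree: B1–B2, B2–B3, B2–B4
The largest bag has 2 vertices, giving width 1; this decomposition certifies tw(G) ≤ 1. Since G has at least one edge (e.g. e–c), it is not an edgeless graph, so tw(G) ≥ 1. The upper and lower bounds meet at 1, so that is the treewidth.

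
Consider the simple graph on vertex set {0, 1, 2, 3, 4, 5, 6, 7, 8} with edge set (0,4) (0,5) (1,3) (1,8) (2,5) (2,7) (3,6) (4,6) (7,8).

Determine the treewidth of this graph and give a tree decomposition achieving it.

Every bag has size at most 3, so the width is 3 − 1 = 2 and tw(G) ≤ 2. The edges 8–1–3–6–4–0–5–2–7–8 form a cycle, so G is not a tree and its treewidth is at least 2. Combining the bounds, tw(G) = 2.

Treewidth 2.
One optimal decomposition is:
Bags: B1 = {1, 3, 8}  B2 = {3, 6, 8}  B3 = {4, 6, 8}  B4 = {0, 4, 8}  B5 = {0, 5, 8}  B6 = {2, 5, 8}  B7 = {2, 7, 8}
Tree: B1–B2, B2–B3, B3–B4, B4–B5, B5–B6, B6–B7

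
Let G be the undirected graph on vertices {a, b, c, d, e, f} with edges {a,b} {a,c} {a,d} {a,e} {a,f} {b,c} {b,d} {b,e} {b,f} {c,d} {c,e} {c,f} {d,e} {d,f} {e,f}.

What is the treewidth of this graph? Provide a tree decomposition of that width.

Treewidth 5.
Bags: B1 = {a, b, c, d, e, f}
Tree: (single bag)

With just one bag of size 6, the width is 6 − 1 = 5, so tw(G) ≤ 5. For the lower bound, the 6 vertices {a, b, c, d, e, f} are pairwise adjacent, and any tree decomposition puts a clique entirely inside one bag — forcing width ≥ 5. Therefore the treewidth is 5.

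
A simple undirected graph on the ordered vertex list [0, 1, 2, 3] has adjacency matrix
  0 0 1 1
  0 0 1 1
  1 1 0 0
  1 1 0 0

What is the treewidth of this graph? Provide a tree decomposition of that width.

Treewidth 2.
Bags: B1 = {0, 2, 3}  B2 = {1, 2, 3}
Tree: B1–B2

The largest bag has 3 vertices, giving width 2; this decomposition certifies tw(G) ≤ 2. The edges 2–0–3–1–2 form a cycle, so G is not a tree and its treewidth is at least 2. Hence tw(G) = 2 exactly.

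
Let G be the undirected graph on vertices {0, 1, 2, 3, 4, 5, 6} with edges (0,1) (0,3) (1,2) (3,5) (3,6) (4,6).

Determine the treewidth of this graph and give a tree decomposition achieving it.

The largest bag has 2 vertices, giving width 1; this decomposition certifies tw(G) ≤ 1. Since G has at least one edge (e.g. 0–3), it is not an edgeless graph, so tw(G) ≥ 1. Combining the bounds, tw(G) = 1.

Treewidth 1.
Bags: B1 = {0, 3}  B2 = {3, 6}  B3 = {4, 6}  B4 = {0, 1}  B5 = {3, 5}  B6 = {1, 2}
Tree: B1–B2, B2–B3, B1–B4, B1–B5, B4–B6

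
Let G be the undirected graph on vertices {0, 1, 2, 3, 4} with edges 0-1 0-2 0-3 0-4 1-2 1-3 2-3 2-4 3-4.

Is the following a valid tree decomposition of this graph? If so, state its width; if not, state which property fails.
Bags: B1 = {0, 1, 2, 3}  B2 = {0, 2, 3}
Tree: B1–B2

No — vertex 4 appears in no bag.

A tree decomposition must satisfy three properties: every vertex lies in some bag; for every edge, both endpoints lie together in some bag; and for every vertex, the bags containing it form a connected subtree. Here vertex 4 appears in no bag, so the decomposition is invalid.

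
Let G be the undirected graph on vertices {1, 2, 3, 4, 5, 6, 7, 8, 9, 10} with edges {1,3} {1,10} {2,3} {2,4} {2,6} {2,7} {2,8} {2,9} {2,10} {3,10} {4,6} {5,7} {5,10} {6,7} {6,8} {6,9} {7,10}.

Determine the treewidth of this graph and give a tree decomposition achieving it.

The largest bag has 3 vertices, giving width 2; this decomposition certifies tw(G) ≤ 2. For the lower bound, the 3 vertices {1, 3, 10} are pairwise adjacent, and any tree decomposition puts a clique entirely inside one bag — forcing width ≥ 2. Combining the bounds, tw(G) = 2.

Treewidth 2.
Bags: B1 = {2, 7, 10}  B2 = {2, 6, 7}  B3 = {2, 6, 8}  B4 = {2, 3, 10}  B5 = {1, 3, 10}  B6 = {5, 7, 10}  B7 = {2, 6, 9}  B8 = {2, 4, 6}
Tree: B1–B2, B2–B3, B1–B4, B4–B5, B1–B6, B3–B7, B3–B8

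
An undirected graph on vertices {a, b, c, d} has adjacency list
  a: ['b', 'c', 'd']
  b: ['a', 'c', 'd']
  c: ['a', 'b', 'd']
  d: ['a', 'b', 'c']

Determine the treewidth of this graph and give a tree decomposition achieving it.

Treewidth 3.
One such decomposition:
Bags: B1 = {a, b, c, d}
Tree: (single bag)

A single bag containing all 4 vertices is trivially a valid decomposition of width 3. For the lower bound, the 4 vertices {a, b, c, d} are pairwise adjacent, and any tree decomposition puts a clique entirely inside one bag — forcing width ≥ 3. Therefore the treewidth is 3.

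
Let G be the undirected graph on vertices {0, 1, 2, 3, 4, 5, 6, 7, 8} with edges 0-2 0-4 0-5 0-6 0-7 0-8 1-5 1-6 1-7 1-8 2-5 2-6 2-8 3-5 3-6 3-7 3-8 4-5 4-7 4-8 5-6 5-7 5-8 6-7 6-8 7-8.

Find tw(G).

4

A width-4 tree decomposition is:
Bags: B1 = {3, 5, 6, 7, 8}  B2 = {0, 5, 6, 7, 8}  B3 = {0, 2, 5, 6, 8}  B4 = {1, 5, 6, 7, 8}  B5 = {0, 4, 5, 7, 8}
Tree: B1–B2, B2–B3, B1–B4, B2–B5
Every bag has size at most 5, so the width is 5 − 1 = 4 and tw(G) ≤ 4. Conversely, {0, 4, 5, 7, 8} is a clique of size 5, and the vertices of any clique must share a bag in every tree decomposition; so some bag has ≥ 5 vertices and tw(G) ≥ 4. Combining the bounds, tw(G) = 4.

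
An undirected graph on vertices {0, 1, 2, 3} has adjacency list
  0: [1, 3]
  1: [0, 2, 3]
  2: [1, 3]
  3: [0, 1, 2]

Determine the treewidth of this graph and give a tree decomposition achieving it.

Every bag has size at most 3, so the width is 3 − 1 = 2 and tw(G) ≤ 2. For the lower bound, the 3 vertices {0, 1, 3} are pairwise adjacent, and any tree decomposition puts a clique entirely inside one bag — forcing width ≥ 2. Hence tw(G) = 2 exactly.

Treewidth 2.
One such decomposition:
Bags: B1 = {0, 1, 3}  B2 = {1, 2, 3}
Tree: B1–B2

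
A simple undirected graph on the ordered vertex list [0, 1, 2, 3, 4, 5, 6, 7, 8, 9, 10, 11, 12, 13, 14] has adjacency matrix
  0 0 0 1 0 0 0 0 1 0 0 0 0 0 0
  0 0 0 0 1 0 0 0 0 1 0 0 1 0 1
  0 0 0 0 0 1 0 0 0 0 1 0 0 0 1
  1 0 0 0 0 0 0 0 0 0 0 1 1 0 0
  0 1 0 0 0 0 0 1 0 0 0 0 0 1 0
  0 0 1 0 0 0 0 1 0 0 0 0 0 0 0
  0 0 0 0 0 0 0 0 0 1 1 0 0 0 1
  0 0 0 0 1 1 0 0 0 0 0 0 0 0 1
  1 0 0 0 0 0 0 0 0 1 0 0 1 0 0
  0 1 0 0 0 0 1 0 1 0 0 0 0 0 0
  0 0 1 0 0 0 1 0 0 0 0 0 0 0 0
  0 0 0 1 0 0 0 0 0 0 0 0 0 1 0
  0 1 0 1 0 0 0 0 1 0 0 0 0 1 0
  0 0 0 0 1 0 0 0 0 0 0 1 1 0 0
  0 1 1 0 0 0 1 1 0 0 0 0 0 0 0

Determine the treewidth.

A width-3 tree decomposition is:
Bags: B1 = {0, 3, 8, 11}  B2 = {3, 8, 11, 12}  B3 = {8, 11, 12, 13}  B4 = {8, 9, 12, 13}  B5 = {1, 9, 12, 13}  B6 = {1, 4, 9, 13}  B7 = {1, 4, 6, 9}  B8 = {1, 4, 6, 14}  B9 = {4, 6, 7, 14}  B10 = {6, 7, 10, 14}  B11 = {2, 7, 10, 14}  B12 = {2, 5, 7, 10}
Tree: B1–B2, B2–B3, B3–B4, B4–B5, B5–B6, B6–B7, B7–B8, B8–B9, B9–B10, B10–B11, B11–B12
Each bag holds 4 vertices, so the decomposition has width 3, which upper-bounds the treewidth. For the lower bound: the 4 vertex sets {0,3,11}, {8}, {12}, {1,4,9,13} are disjoint, each induces a connected subgraph, and every pair is joined by at least one edge of G. Contracting each set to a single vertex therefore yields K_{4} as a minor, and since treewidth is minor-monotone, tw(G) ≥ tw(K_{4}) = 3. The upper and lower bounds meet at 3, so that is the treewidth.

3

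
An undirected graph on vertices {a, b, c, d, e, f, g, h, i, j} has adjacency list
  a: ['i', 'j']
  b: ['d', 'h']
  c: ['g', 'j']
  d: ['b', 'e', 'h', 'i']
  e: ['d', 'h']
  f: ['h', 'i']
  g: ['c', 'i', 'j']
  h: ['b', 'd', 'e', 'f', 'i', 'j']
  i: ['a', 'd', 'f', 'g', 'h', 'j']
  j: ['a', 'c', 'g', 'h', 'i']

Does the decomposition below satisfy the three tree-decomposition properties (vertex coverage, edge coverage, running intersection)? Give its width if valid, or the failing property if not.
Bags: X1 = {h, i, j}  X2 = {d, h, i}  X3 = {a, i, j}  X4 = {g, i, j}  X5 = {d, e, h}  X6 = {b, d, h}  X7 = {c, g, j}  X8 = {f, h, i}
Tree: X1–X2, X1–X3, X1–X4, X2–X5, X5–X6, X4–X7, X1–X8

Yes; width 2.

Every vertex of G appears in some bag (union = {a, b, c, d, e, f, g, h, i, j}); every edge is covered by a bag; and for each vertex v the set of bags containing v is connected in the bag tree. The decomposition is therefore valid. The largest bag has 3 vertices, so the width is 2.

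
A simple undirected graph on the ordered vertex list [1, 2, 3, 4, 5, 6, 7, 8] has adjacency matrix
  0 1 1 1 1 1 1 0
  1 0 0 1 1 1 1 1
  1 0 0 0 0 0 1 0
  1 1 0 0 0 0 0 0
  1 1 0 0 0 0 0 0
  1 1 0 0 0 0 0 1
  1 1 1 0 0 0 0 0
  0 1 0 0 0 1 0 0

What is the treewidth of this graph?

A width-2 tree decomposition is:
Bags: B1 = {1, 2, 7}  B2 = {1, 3, 7}  B3 = {1, 2, 5}  B4 = {1, 2, 6}  B5 = {1, 2, 4}  B6 = {2, 6, 8}
Tree: B1–B2, B1–B3, B3–B4, B3–B5, B4–B6
Every bag has size at most 3, so the width is 3 − 1 = 2 and tw(G) ≤ 2. For the lower bound, the 3 vertices {2, 6, 8} are pairwise adjacent, and any tree decomposition puts a clique entirely inside one bag — forcing width ≥ 2. Combining the bounds, tw(G) = 2.

2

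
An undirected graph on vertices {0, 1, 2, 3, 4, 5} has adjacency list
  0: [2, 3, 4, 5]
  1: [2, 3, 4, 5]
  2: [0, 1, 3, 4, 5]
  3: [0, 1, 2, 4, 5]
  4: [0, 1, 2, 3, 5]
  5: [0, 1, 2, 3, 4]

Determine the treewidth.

4

A width-4 tree decomposition is:
Bags: B1 = {1, 2, 3, 4, 5}  B2 = {0, 2, 3, 4, 5}
Tree: B1–B2
Each bag holds 5 vertices, so the decomposition has width 4, which upper-bounds the treewidth. Conversely, {0, 2, 3, 4, 5} is a clique of size 5, and the vertices of any clique must share a bag in every tree decomposition; so some bag has ≥ 5 vertices and tw(G) ≥ 4. Hence tw(G) = 4 exactly.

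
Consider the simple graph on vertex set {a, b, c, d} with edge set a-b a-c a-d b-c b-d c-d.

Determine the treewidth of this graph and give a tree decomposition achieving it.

A single bag containing all 4 vertices is trivially a valid decomposition of width 3. Conversely, {a, b, c, d} is a clique of size 4, and the vertices of any clique must share a bag in every tree decomposition; so some bag has ≥ 4 vertices and tw(G) ≥ 3. The upper and lower bounds meet at 3, so that is the treewidth.

Treewidth 3.
Bags: B1 = {a, b, c, d}
Tree: (single bag)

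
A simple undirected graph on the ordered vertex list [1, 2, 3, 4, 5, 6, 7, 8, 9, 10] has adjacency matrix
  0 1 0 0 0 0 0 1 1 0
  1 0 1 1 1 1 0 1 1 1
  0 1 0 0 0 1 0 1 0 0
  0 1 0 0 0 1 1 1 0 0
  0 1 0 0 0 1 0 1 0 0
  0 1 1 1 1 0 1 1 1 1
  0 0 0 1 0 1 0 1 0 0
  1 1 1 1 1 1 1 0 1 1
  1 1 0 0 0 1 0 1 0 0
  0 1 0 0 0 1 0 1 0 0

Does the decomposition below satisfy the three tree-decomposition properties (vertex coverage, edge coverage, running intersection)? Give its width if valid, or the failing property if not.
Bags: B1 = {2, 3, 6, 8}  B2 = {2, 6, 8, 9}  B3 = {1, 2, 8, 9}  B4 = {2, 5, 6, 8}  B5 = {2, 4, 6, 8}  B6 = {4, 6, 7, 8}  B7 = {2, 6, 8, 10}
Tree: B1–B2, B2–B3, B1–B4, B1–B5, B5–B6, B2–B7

Yes; width 3.

Checking the three conditions: (i) the bags cover all of {1, 2, 3, 4, 5, 6, 7, 8, 9, 10}; (ii) for each edge, some bag contains both endpoints; (iii) the bags containing any fixed vertex form a subtree. All hold, so the decomposition is valid with width 4 − 1 = 3.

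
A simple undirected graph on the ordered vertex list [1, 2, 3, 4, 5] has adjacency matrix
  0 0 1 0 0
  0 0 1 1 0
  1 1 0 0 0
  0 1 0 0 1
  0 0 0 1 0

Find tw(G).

A width-1 tree decomposition is:
Bags: B1 = {1, 3}  B2 = {2, 3}  B3 = {2, 4}  B4 = {4, 5}
Tree: B1–B2, B2–B3, B3–B4
Each bag holds 2 vertices, so the decomposition has width 1, which upper-bounds the treewidth. G has an edge, so its treewidth is at least 1. Hence tw(G) = 1 exactly.

1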